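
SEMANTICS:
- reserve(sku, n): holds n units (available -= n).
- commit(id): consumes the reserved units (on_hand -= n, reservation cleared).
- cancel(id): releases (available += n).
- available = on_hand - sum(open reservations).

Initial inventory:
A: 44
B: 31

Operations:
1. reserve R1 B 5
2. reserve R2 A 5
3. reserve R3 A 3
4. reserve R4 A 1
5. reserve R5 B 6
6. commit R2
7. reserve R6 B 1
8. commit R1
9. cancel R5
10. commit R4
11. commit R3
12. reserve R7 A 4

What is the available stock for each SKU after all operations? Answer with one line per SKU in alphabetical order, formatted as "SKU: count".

Step 1: reserve R1 B 5 -> on_hand[A=44 B=31] avail[A=44 B=26] open={R1}
Step 2: reserve R2 A 5 -> on_hand[A=44 B=31] avail[A=39 B=26] open={R1,R2}
Step 3: reserve R3 A 3 -> on_hand[A=44 B=31] avail[A=36 B=26] open={R1,R2,R3}
Step 4: reserve R4 A 1 -> on_hand[A=44 B=31] avail[A=35 B=26] open={R1,R2,R3,R4}
Step 5: reserve R5 B 6 -> on_hand[A=44 B=31] avail[A=35 B=20] open={R1,R2,R3,R4,R5}
Step 6: commit R2 -> on_hand[A=39 B=31] avail[A=35 B=20] open={R1,R3,R4,R5}
Step 7: reserve R6 B 1 -> on_hand[A=39 B=31] avail[A=35 B=19] open={R1,R3,R4,R5,R6}
Step 8: commit R1 -> on_hand[A=39 B=26] avail[A=35 B=19] open={R3,R4,R5,R6}
Step 9: cancel R5 -> on_hand[A=39 B=26] avail[A=35 B=25] open={R3,R4,R6}
Step 10: commit R4 -> on_hand[A=38 B=26] avail[A=35 B=25] open={R3,R6}
Step 11: commit R3 -> on_hand[A=35 B=26] avail[A=35 B=25] open={R6}
Step 12: reserve R7 A 4 -> on_hand[A=35 B=26] avail[A=31 B=25] open={R6,R7}

Answer: A: 31
B: 25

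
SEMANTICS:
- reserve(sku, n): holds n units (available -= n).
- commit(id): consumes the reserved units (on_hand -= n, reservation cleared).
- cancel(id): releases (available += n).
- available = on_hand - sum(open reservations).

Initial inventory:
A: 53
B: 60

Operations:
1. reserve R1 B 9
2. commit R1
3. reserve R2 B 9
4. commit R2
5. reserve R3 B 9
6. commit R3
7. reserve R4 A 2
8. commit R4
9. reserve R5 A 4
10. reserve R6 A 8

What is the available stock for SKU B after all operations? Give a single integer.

Step 1: reserve R1 B 9 -> on_hand[A=53 B=60] avail[A=53 B=51] open={R1}
Step 2: commit R1 -> on_hand[A=53 B=51] avail[A=53 B=51] open={}
Step 3: reserve R2 B 9 -> on_hand[A=53 B=51] avail[A=53 B=42] open={R2}
Step 4: commit R2 -> on_hand[A=53 B=42] avail[A=53 B=42] open={}
Step 5: reserve R3 B 9 -> on_hand[A=53 B=42] avail[A=53 B=33] open={R3}
Step 6: commit R3 -> on_hand[A=53 B=33] avail[A=53 B=33] open={}
Step 7: reserve R4 A 2 -> on_hand[A=53 B=33] avail[A=51 B=33] open={R4}
Step 8: commit R4 -> on_hand[A=51 B=33] avail[A=51 B=33] open={}
Step 9: reserve R5 A 4 -> on_hand[A=51 B=33] avail[A=47 B=33] open={R5}
Step 10: reserve R6 A 8 -> on_hand[A=51 B=33] avail[A=39 B=33] open={R5,R6}
Final available[B] = 33

Answer: 33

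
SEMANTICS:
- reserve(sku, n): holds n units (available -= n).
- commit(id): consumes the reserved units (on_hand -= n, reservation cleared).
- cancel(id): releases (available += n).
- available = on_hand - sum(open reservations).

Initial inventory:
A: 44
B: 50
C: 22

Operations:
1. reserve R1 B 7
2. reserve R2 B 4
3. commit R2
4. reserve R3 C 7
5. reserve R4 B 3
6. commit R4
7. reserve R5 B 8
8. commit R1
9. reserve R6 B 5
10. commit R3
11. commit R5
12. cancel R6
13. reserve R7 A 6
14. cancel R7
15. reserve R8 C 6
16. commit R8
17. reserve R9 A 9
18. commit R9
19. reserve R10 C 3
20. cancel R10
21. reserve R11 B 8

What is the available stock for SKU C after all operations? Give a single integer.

Answer: 9

Derivation:
Step 1: reserve R1 B 7 -> on_hand[A=44 B=50 C=22] avail[A=44 B=43 C=22] open={R1}
Step 2: reserve R2 B 4 -> on_hand[A=44 B=50 C=22] avail[A=44 B=39 C=22] open={R1,R2}
Step 3: commit R2 -> on_hand[A=44 B=46 C=22] avail[A=44 B=39 C=22] open={R1}
Step 4: reserve R3 C 7 -> on_hand[A=44 B=46 C=22] avail[A=44 B=39 C=15] open={R1,R3}
Step 5: reserve R4 B 3 -> on_hand[A=44 B=46 C=22] avail[A=44 B=36 C=15] open={R1,R3,R4}
Step 6: commit R4 -> on_hand[A=44 B=43 C=22] avail[A=44 B=36 C=15] open={R1,R3}
Step 7: reserve R5 B 8 -> on_hand[A=44 B=43 C=22] avail[A=44 B=28 C=15] open={R1,R3,R5}
Step 8: commit R1 -> on_hand[A=44 B=36 C=22] avail[A=44 B=28 C=15] open={R3,R5}
Step 9: reserve R6 B 5 -> on_hand[A=44 B=36 C=22] avail[A=44 B=23 C=15] open={R3,R5,R6}
Step 10: commit R3 -> on_hand[A=44 B=36 C=15] avail[A=44 B=23 C=15] open={R5,R6}
Step 11: commit R5 -> on_hand[A=44 B=28 C=15] avail[A=44 B=23 C=15] open={R6}
Step 12: cancel R6 -> on_hand[A=44 B=28 C=15] avail[A=44 B=28 C=15] open={}
Step 13: reserve R7 A 6 -> on_hand[A=44 B=28 C=15] avail[A=38 B=28 C=15] open={R7}
Step 14: cancel R7 -> on_hand[A=44 B=28 C=15] avail[A=44 B=28 C=15] open={}
Step 15: reserve R8 C 6 -> on_hand[A=44 B=28 C=15] avail[A=44 B=28 C=9] open={R8}
Step 16: commit R8 -> on_hand[A=44 B=28 C=9] avail[A=44 B=28 C=9] open={}
Step 17: reserve R9 A 9 -> on_hand[A=44 B=28 C=9] avail[A=35 B=28 C=9] open={R9}
Step 18: commit R9 -> on_hand[A=35 B=28 C=9] avail[A=35 B=28 C=9] open={}
Step 19: reserve R10 C 3 -> on_hand[A=35 B=28 C=9] avail[A=35 B=28 C=6] open={R10}
Step 20: cancel R10 -> on_hand[A=35 B=28 C=9] avail[A=35 B=28 C=9] open={}
Step 21: reserve R11 B 8 -> on_hand[A=35 B=28 C=9] avail[A=35 B=20 C=9] open={R11}
Final available[C] = 9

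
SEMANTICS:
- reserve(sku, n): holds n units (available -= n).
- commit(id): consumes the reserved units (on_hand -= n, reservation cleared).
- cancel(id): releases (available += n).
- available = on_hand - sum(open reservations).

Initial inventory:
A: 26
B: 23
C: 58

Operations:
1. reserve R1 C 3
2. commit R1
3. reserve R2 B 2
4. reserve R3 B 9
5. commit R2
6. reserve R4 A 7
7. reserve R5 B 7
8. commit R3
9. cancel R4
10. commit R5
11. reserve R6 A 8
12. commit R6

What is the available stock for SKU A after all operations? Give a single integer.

Answer: 18

Derivation:
Step 1: reserve R1 C 3 -> on_hand[A=26 B=23 C=58] avail[A=26 B=23 C=55] open={R1}
Step 2: commit R1 -> on_hand[A=26 B=23 C=55] avail[A=26 B=23 C=55] open={}
Step 3: reserve R2 B 2 -> on_hand[A=26 B=23 C=55] avail[A=26 B=21 C=55] open={R2}
Step 4: reserve R3 B 9 -> on_hand[A=26 B=23 C=55] avail[A=26 B=12 C=55] open={R2,R3}
Step 5: commit R2 -> on_hand[A=26 B=21 C=55] avail[A=26 B=12 C=55] open={R3}
Step 6: reserve R4 A 7 -> on_hand[A=26 B=21 C=55] avail[A=19 B=12 C=55] open={R3,R4}
Step 7: reserve R5 B 7 -> on_hand[A=26 B=21 C=55] avail[A=19 B=5 C=55] open={R3,R4,R5}
Step 8: commit R3 -> on_hand[A=26 B=12 C=55] avail[A=19 B=5 C=55] open={R4,R5}
Step 9: cancel R4 -> on_hand[A=26 B=12 C=55] avail[A=26 B=5 C=55] open={R5}
Step 10: commit R5 -> on_hand[A=26 B=5 C=55] avail[A=26 B=5 C=55] open={}
Step 11: reserve R6 A 8 -> on_hand[A=26 B=5 C=55] avail[A=18 B=5 C=55] open={R6}
Step 12: commit R6 -> on_hand[A=18 B=5 C=55] avail[A=18 B=5 C=55] open={}
Final available[A] = 18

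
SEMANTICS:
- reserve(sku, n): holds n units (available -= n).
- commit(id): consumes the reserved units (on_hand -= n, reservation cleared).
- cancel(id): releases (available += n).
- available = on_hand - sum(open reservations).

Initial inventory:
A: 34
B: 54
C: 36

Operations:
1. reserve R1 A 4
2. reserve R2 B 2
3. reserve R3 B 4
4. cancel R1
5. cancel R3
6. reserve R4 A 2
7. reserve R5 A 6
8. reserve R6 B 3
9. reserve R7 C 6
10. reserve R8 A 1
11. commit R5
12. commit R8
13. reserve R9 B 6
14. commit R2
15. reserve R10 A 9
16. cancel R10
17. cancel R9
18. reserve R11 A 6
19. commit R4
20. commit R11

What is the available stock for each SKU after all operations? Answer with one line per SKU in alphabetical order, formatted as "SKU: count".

Answer: A: 19
B: 49
C: 30

Derivation:
Step 1: reserve R1 A 4 -> on_hand[A=34 B=54 C=36] avail[A=30 B=54 C=36] open={R1}
Step 2: reserve R2 B 2 -> on_hand[A=34 B=54 C=36] avail[A=30 B=52 C=36] open={R1,R2}
Step 3: reserve R3 B 4 -> on_hand[A=34 B=54 C=36] avail[A=30 B=48 C=36] open={R1,R2,R3}
Step 4: cancel R1 -> on_hand[A=34 B=54 C=36] avail[A=34 B=48 C=36] open={R2,R3}
Step 5: cancel R3 -> on_hand[A=34 B=54 C=36] avail[A=34 B=52 C=36] open={R2}
Step 6: reserve R4 A 2 -> on_hand[A=34 B=54 C=36] avail[A=32 B=52 C=36] open={R2,R4}
Step 7: reserve R5 A 6 -> on_hand[A=34 B=54 C=36] avail[A=26 B=52 C=36] open={R2,R4,R5}
Step 8: reserve R6 B 3 -> on_hand[A=34 B=54 C=36] avail[A=26 B=49 C=36] open={R2,R4,R5,R6}
Step 9: reserve R7 C 6 -> on_hand[A=34 B=54 C=36] avail[A=26 B=49 C=30] open={R2,R4,R5,R6,R7}
Step 10: reserve R8 A 1 -> on_hand[A=34 B=54 C=36] avail[A=25 B=49 C=30] open={R2,R4,R5,R6,R7,R8}
Step 11: commit R5 -> on_hand[A=28 B=54 C=36] avail[A=25 B=49 C=30] open={R2,R4,R6,R7,R8}
Step 12: commit R8 -> on_hand[A=27 B=54 C=36] avail[A=25 B=49 C=30] open={R2,R4,R6,R7}
Step 13: reserve R9 B 6 -> on_hand[A=27 B=54 C=36] avail[A=25 B=43 C=30] open={R2,R4,R6,R7,R9}
Step 14: commit R2 -> on_hand[A=27 B=52 C=36] avail[A=25 B=43 C=30] open={R4,R6,R7,R9}
Step 15: reserve R10 A 9 -> on_hand[A=27 B=52 C=36] avail[A=16 B=43 C=30] open={R10,R4,R6,R7,R9}
Step 16: cancel R10 -> on_hand[A=27 B=52 C=36] avail[A=25 B=43 C=30] open={R4,R6,R7,R9}
Step 17: cancel R9 -> on_hand[A=27 B=52 C=36] avail[A=25 B=49 C=30] open={R4,R6,R7}
Step 18: reserve R11 A 6 -> on_hand[A=27 B=52 C=36] avail[A=19 B=49 C=30] open={R11,R4,R6,R7}
Step 19: commit R4 -> on_hand[A=25 B=52 C=36] avail[A=19 B=49 C=30] open={R11,R6,R7}
Step 20: commit R11 -> on_hand[A=19 B=52 C=36] avail[A=19 B=49 C=30] open={R6,R7}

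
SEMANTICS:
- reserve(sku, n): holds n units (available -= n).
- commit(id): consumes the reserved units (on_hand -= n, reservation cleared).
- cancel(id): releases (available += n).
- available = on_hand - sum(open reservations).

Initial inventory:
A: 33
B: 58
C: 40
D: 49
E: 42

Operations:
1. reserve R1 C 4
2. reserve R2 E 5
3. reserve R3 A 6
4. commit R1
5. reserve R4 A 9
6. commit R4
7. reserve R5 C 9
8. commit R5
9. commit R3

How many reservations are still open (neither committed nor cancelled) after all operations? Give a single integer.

Answer: 1

Derivation:
Step 1: reserve R1 C 4 -> on_hand[A=33 B=58 C=40 D=49 E=42] avail[A=33 B=58 C=36 D=49 E=42] open={R1}
Step 2: reserve R2 E 5 -> on_hand[A=33 B=58 C=40 D=49 E=42] avail[A=33 B=58 C=36 D=49 E=37] open={R1,R2}
Step 3: reserve R3 A 6 -> on_hand[A=33 B=58 C=40 D=49 E=42] avail[A=27 B=58 C=36 D=49 E=37] open={R1,R2,R3}
Step 4: commit R1 -> on_hand[A=33 B=58 C=36 D=49 E=42] avail[A=27 B=58 C=36 D=49 E=37] open={R2,R3}
Step 5: reserve R4 A 9 -> on_hand[A=33 B=58 C=36 D=49 E=42] avail[A=18 B=58 C=36 D=49 E=37] open={R2,R3,R4}
Step 6: commit R4 -> on_hand[A=24 B=58 C=36 D=49 E=42] avail[A=18 B=58 C=36 D=49 E=37] open={R2,R3}
Step 7: reserve R5 C 9 -> on_hand[A=24 B=58 C=36 D=49 E=42] avail[A=18 B=58 C=27 D=49 E=37] open={R2,R3,R5}
Step 8: commit R5 -> on_hand[A=24 B=58 C=27 D=49 E=42] avail[A=18 B=58 C=27 D=49 E=37] open={R2,R3}
Step 9: commit R3 -> on_hand[A=18 B=58 C=27 D=49 E=42] avail[A=18 B=58 C=27 D=49 E=37] open={R2}
Open reservations: ['R2'] -> 1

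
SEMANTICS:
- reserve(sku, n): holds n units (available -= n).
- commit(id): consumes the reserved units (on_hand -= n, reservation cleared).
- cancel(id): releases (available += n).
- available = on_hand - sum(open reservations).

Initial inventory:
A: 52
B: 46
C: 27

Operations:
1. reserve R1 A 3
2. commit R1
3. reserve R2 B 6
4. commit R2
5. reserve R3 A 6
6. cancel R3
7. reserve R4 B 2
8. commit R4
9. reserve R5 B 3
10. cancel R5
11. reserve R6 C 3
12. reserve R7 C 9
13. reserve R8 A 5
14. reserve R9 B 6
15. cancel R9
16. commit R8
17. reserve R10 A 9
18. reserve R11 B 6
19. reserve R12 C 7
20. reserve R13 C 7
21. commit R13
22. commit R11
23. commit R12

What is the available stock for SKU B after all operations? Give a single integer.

Step 1: reserve R1 A 3 -> on_hand[A=52 B=46 C=27] avail[A=49 B=46 C=27] open={R1}
Step 2: commit R1 -> on_hand[A=49 B=46 C=27] avail[A=49 B=46 C=27] open={}
Step 3: reserve R2 B 6 -> on_hand[A=49 B=46 C=27] avail[A=49 B=40 C=27] open={R2}
Step 4: commit R2 -> on_hand[A=49 B=40 C=27] avail[A=49 B=40 C=27] open={}
Step 5: reserve R3 A 6 -> on_hand[A=49 B=40 C=27] avail[A=43 B=40 C=27] open={R3}
Step 6: cancel R3 -> on_hand[A=49 B=40 C=27] avail[A=49 B=40 C=27] open={}
Step 7: reserve R4 B 2 -> on_hand[A=49 B=40 C=27] avail[A=49 B=38 C=27] open={R4}
Step 8: commit R4 -> on_hand[A=49 B=38 C=27] avail[A=49 B=38 C=27] open={}
Step 9: reserve R5 B 3 -> on_hand[A=49 B=38 C=27] avail[A=49 B=35 C=27] open={R5}
Step 10: cancel R5 -> on_hand[A=49 B=38 C=27] avail[A=49 B=38 C=27] open={}
Step 11: reserve R6 C 3 -> on_hand[A=49 B=38 C=27] avail[A=49 B=38 C=24] open={R6}
Step 12: reserve R7 C 9 -> on_hand[A=49 B=38 C=27] avail[A=49 B=38 C=15] open={R6,R7}
Step 13: reserve R8 A 5 -> on_hand[A=49 B=38 C=27] avail[A=44 B=38 C=15] open={R6,R7,R8}
Step 14: reserve R9 B 6 -> on_hand[A=49 B=38 C=27] avail[A=44 B=32 C=15] open={R6,R7,R8,R9}
Step 15: cancel R9 -> on_hand[A=49 B=38 C=27] avail[A=44 B=38 C=15] open={R6,R7,R8}
Step 16: commit R8 -> on_hand[A=44 B=38 C=27] avail[A=44 B=38 C=15] open={R6,R7}
Step 17: reserve R10 A 9 -> on_hand[A=44 B=38 C=27] avail[A=35 B=38 C=15] open={R10,R6,R7}
Step 18: reserve R11 B 6 -> on_hand[A=44 B=38 C=27] avail[A=35 B=32 C=15] open={R10,R11,R6,R7}
Step 19: reserve R12 C 7 -> on_hand[A=44 B=38 C=27] avail[A=35 B=32 C=8] open={R10,R11,R12,R6,R7}
Step 20: reserve R13 C 7 -> on_hand[A=44 B=38 C=27] avail[A=35 B=32 C=1] open={R10,R11,R12,R13,R6,R7}
Step 21: commit R13 -> on_hand[A=44 B=38 C=20] avail[A=35 B=32 C=1] open={R10,R11,R12,R6,R7}
Step 22: commit R11 -> on_hand[A=44 B=32 C=20] avail[A=35 B=32 C=1] open={R10,R12,R6,R7}
Step 23: commit R12 -> on_hand[A=44 B=32 C=13] avail[A=35 B=32 C=1] open={R10,R6,R7}
Final available[B] = 32

Answer: 32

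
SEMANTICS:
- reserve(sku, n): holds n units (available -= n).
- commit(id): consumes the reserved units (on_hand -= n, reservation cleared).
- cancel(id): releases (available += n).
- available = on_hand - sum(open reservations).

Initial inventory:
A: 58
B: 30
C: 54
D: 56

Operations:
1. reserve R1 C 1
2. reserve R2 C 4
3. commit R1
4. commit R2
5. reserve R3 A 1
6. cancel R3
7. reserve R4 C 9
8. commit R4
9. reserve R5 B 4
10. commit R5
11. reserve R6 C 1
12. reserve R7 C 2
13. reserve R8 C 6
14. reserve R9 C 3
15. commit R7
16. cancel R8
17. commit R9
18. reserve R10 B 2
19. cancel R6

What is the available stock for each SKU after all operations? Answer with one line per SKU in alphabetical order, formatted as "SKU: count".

Step 1: reserve R1 C 1 -> on_hand[A=58 B=30 C=54 D=56] avail[A=58 B=30 C=53 D=56] open={R1}
Step 2: reserve R2 C 4 -> on_hand[A=58 B=30 C=54 D=56] avail[A=58 B=30 C=49 D=56] open={R1,R2}
Step 3: commit R1 -> on_hand[A=58 B=30 C=53 D=56] avail[A=58 B=30 C=49 D=56] open={R2}
Step 4: commit R2 -> on_hand[A=58 B=30 C=49 D=56] avail[A=58 B=30 C=49 D=56] open={}
Step 5: reserve R3 A 1 -> on_hand[A=58 B=30 C=49 D=56] avail[A=57 B=30 C=49 D=56] open={R3}
Step 6: cancel R3 -> on_hand[A=58 B=30 C=49 D=56] avail[A=58 B=30 C=49 D=56] open={}
Step 7: reserve R4 C 9 -> on_hand[A=58 B=30 C=49 D=56] avail[A=58 B=30 C=40 D=56] open={R4}
Step 8: commit R4 -> on_hand[A=58 B=30 C=40 D=56] avail[A=58 B=30 C=40 D=56] open={}
Step 9: reserve R5 B 4 -> on_hand[A=58 B=30 C=40 D=56] avail[A=58 B=26 C=40 D=56] open={R5}
Step 10: commit R5 -> on_hand[A=58 B=26 C=40 D=56] avail[A=58 B=26 C=40 D=56] open={}
Step 11: reserve R6 C 1 -> on_hand[A=58 B=26 C=40 D=56] avail[A=58 B=26 C=39 D=56] open={R6}
Step 12: reserve R7 C 2 -> on_hand[A=58 B=26 C=40 D=56] avail[A=58 B=26 C=37 D=56] open={R6,R7}
Step 13: reserve R8 C 6 -> on_hand[A=58 B=26 C=40 D=56] avail[A=58 B=26 C=31 D=56] open={R6,R7,R8}
Step 14: reserve R9 C 3 -> on_hand[A=58 B=26 C=40 D=56] avail[A=58 B=26 C=28 D=56] open={R6,R7,R8,R9}
Step 15: commit R7 -> on_hand[A=58 B=26 C=38 D=56] avail[A=58 B=26 C=28 D=56] open={R6,R8,R9}
Step 16: cancel R8 -> on_hand[A=58 B=26 C=38 D=56] avail[A=58 B=26 C=34 D=56] open={R6,R9}
Step 17: commit R9 -> on_hand[A=58 B=26 C=35 D=56] avail[A=58 B=26 C=34 D=56] open={R6}
Step 18: reserve R10 B 2 -> on_hand[A=58 B=26 C=35 D=56] avail[A=58 B=24 C=34 D=56] open={R10,R6}
Step 19: cancel R6 -> on_hand[A=58 B=26 C=35 D=56] avail[A=58 B=24 C=35 D=56] open={R10}

Answer: A: 58
B: 24
C: 35
D: 56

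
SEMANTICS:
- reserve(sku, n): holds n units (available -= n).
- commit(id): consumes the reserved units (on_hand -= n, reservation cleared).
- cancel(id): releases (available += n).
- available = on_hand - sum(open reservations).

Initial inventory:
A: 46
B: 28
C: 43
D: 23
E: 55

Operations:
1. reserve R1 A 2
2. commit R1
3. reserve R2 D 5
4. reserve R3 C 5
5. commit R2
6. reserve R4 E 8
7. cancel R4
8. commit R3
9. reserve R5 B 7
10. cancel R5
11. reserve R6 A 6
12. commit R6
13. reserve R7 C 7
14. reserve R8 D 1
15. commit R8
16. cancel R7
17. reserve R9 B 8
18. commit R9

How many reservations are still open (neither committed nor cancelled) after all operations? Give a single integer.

Answer: 0

Derivation:
Step 1: reserve R1 A 2 -> on_hand[A=46 B=28 C=43 D=23 E=55] avail[A=44 B=28 C=43 D=23 E=55] open={R1}
Step 2: commit R1 -> on_hand[A=44 B=28 C=43 D=23 E=55] avail[A=44 B=28 C=43 D=23 E=55] open={}
Step 3: reserve R2 D 5 -> on_hand[A=44 B=28 C=43 D=23 E=55] avail[A=44 B=28 C=43 D=18 E=55] open={R2}
Step 4: reserve R3 C 5 -> on_hand[A=44 B=28 C=43 D=23 E=55] avail[A=44 B=28 C=38 D=18 E=55] open={R2,R3}
Step 5: commit R2 -> on_hand[A=44 B=28 C=43 D=18 E=55] avail[A=44 B=28 C=38 D=18 E=55] open={R3}
Step 6: reserve R4 E 8 -> on_hand[A=44 B=28 C=43 D=18 E=55] avail[A=44 B=28 C=38 D=18 E=47] open={R3,R4}
Step 7: cancel R4 -> on_hand[A=44 B=28 C=43 D=18 E=55] avail[A=44 B=28 C=38 D=18 E=55] open={R3}
Step 8: commit R3 -> on_hand[A=44 B=28 C=38 D=18 E=55] avail[A=44 B=28 C=38 D=18 E=55] open={}
Step 9: reserve R5 B 7 -> on_hand[A=44 B=28 C=38 D=18 E=55] avail[A=44 B=21 C=38 D=18 E=55] open={R5}
Step 10: cancel R5 -> on_hand[A=44 B=28 C=38 D=18 E=55] avail[A=44 B=28 C=38 D=18 E=55] open={}
Step 11: reserve R6 A 6 -> on_hand[A=44 B=28 C=38 D=18 E=55] avail[A=38 B=28 C=38 D=18 E=55] open={R6}
Step 12: commit R6 -> on_hand[A=38 B=28 C=38 D=18 E=55] avail[A=38 B=28 C=38 D=18 E=55] open={}
Step 13: reserve R7 C 7 -> on_hand[A=38 B=28 C=38 D=18 E=55] avail[A=38 B=28 C=31 D=18 E=55] open={R7}
Step 14: reserve R8 D 1 -> on_hand[A=38 B=28 C=38 D=18 E=55] avail[A=38 B=28 C=31 D=17 E=55] open={R7,R8}
Step 15: commit R8 -> on_hand[A=38 B=28 C=38 D=17 E=55] avail[A=38 B=28 C=31 D=17 E=55] open={R7}
Step 16: cancel R7 -> on_hand[A=38 B=28 C=38 D=17 E=55] avail[A=38 B=28 C=38 D=17 E=55] open={}
Step 17: reserve R9 B 8 -> on_hand[A=38 B=28 C=38 D=17 E=55] avail[A=38 B=20 C=38 D=17 E=55] open={R9}
Step 18: commit R9 -> on_hand[A=38 B=20 C=38 D=17 E=55] avail[A=38 B=20 C=38 D=17 E=55] open={}
Open reservations: [] -> 0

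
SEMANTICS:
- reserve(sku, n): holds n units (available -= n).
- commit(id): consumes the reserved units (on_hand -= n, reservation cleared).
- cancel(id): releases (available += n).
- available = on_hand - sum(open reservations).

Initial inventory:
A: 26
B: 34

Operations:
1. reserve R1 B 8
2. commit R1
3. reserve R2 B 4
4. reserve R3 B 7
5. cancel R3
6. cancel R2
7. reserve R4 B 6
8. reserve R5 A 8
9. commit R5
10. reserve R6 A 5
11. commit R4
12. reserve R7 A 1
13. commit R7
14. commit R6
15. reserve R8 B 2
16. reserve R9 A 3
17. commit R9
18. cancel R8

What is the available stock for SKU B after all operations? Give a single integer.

Answer: 20

Derivation:
Step 1: reserve R1 B 8 -> on_hand[A=26 B=34] avail[A=26 B=26] open={R1}
Step 2: commit R1 -> on_hand[A=26 B=26] avail[A=26 B=26] open={}
Step 3: reserve R2 B 4 -> on_hand[A=26 B=26] avail[A=26 B=22] open={R2}
Step 4: reserve R3 B 7 -> on_hand[A=26 B=26] avail[A=26 B=15] open={R2,R3}
Step 5: cancel R3 -> on_hand[A=26 B=26] avail[A=26 B=22] open={R2}
Step 6: cancel R2 -> on_hand[A=26 B=26] avail[A=26 B=26] open={}
Step 7: reserve R4 B 6 -> on_hand[A=26 B=26] avail[A=26 B=20] open={R4}
Step 8: reserve R5 A 8 -> on_hand[A=26 B=26] avail[A=18 B=20] open={R4,R5}
Step 9: commit R5 -> on_hand[A=18 B=26] avail[A=18 B=20] open={R4}
Step 10: reserve R6 A 5 -> on_hand[A=18 B=26] avail[A=13 B=20] open={R4,R6}
Step 11: commit R4 -> on_hand[A=18 B=20] avail[A=13 B=20] open={R6}
Step 12: reserve R7 A 1 -> on_hand[A=18 B=20] avail[A=12 B=20] open={R6,R7}
Step 13: commit R7 -> on_hand[A=17 B=20] avail[A=12 B=20] open={R6}
Step 14: commit R6 -> on_hand[A=12 B=20] avail[A=12 B=20] open={}
Step 15: reserve R8 B 2 -> on_hand[A=12 B=20] avail[A=12 B=18] open={R8}
Step 16: reserve R9 A 3 -> on_hand[A=12 B=20] avail[A=9 B=18] open={R8,R9}
Step 17: commit R9 -> on_hand[A=9 B=20] avail[A=9 B=18] open={R8}
Step 18: cancel R8 -> on_hand[A=9 B=20] avail[A=9 B=20] open={}
Final available[B] = 20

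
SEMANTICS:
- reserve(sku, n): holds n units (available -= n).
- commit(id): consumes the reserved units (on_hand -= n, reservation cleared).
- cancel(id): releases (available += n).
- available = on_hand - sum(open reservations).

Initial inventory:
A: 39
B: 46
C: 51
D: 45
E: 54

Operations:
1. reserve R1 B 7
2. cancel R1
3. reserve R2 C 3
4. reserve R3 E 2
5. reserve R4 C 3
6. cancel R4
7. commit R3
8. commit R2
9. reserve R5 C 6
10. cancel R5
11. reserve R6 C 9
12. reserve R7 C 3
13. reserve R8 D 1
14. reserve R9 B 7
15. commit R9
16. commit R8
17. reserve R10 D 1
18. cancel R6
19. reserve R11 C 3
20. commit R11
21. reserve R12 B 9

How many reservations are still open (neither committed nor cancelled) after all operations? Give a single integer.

Step 1: reserve R1 B 7 -> on_hand[A=39 B=46 C=51 D=45 E=54] avail[A=39 B=39 C=51 D=45 E=54] open={R1}
Step 2: cancel R1 -> on_hand[A=39 B=46 C=51 D=45 E=54] avail[A=39 B=46 C=51 D=45 E=54] open={}
Step 3: reserve R2 C 3 -> on_hand[A=39 B=46 C=51 D=45 E=54] avail[A=39 B=46 C=48 D=45 E=54] open={R2}
Step 4: reserve R3 E 2 -> on_hand[A=39 B=46 C=51 D=45 E=54] avail[A=39 B=46 C=48 D=45 E=52] open={R2,R3}
Step 5: reserve R4 C 3 -> on_hand[A=39 B=46 C=51 D=45 E=54] avail[A=39 B=46 C=45 D=45 E=52] open={R2,R3,R4}
Step 6: cancel R4 -> on_hand[A=39 B=46 C=51 D=45 E=54] avail[A=39 B=46 C=48 D=45 E=52] open={R2,R3}
Step 7: commit R3 -> on_hand[A=39 B=46 C=51 D=45 E=52] avail[A=39 B=46 C=48 D=45 E=52] open={R2}
Step 8: commit R2 -> on_hand[A=39 B=46 C=48 D=45 E=52] avail[A=39 B=46 C=48 D=45 E=52] open={}
Step 9: reserve R5 C 6 -> on_hand[A=39 B=46 C=48 D=45 E=52] avail[A=39 B=46 C=42 D=45 E=52] open={R5}
Step 10: cancel R5 -> on_hand[A=39 B=46 C=48 D=45 E=52] avail[A=39 B=46 C=48 D=45 E=52] open={}
Step 11: reserve R6 C 9 -> on_hand[A=39 B=46 C=48 D=45 E=52] avail[A=39 B=46 C=39 D=45 E=52] open={R6}
Step 12: reserve R7 C 3 -> on_hand[A=39 B=46 C=48 D=45 E=52] avail[A=39 B=46 C=36 D=45 E=52] open={R6,R7}
Step 13: reserve R8 D 1 -> on_hand[A=39 B=46 C=48 D=45 E=52] avail[A=39 B=46 C=36 D=44 E=52] open={R6,R7,R8}
Step 14: reserve R9 B 7 -> on_hand[A=39 B=46 C=48 D=45 E=52] avail[A=39 B=39 C=36 D=44 E=52] open={R6,R7,R8,R9}
Step 15: commit R9 -> on_hand[A=39 B=39 C=48 D=45 E=52] avail[A=39 B=39 C=36 D=44 E=52] open={R6,R7,R8}
Step 16: commit R8 -> on_hand[A=39 B=39 C=48 D=44 E=52] avail[A=39 B=39 C=36 D=44 E=52] open={R6,R7}
Step 17: reserve R10 D 1 -> on_hand[A=39 B=39 C=48 D=44 E=52] avail[A=39 B=39 C=36 D=43 E=52] open={R10,R6,R7}
Step 18: cancel R6 -> on_hand[A=39 B=39 C=48 D=44 E=52] avail[A=39 B=39 C=45 D=43 E=52] open={R10,R7}
Step 19: reserve R11 C 3 -> on_hand[A=39 B=39 C=48 D=44 E=52] avail[A=39 B=39 C=42 D=43 E=52] open={R10,R11,R7}
Step 20: commit R11 -> on_hand[A=39 B=39 C=45 D=44 E=52] avail[A=39 B=39 C=42 D=43 E=52] open={R10,R7}
Step 21: reserve R12 B 9 -> on_hand[A=39 B=39 C=45 D=44 E=52] avail[A=39 B=30 C=42 D=43 E=52] open={R10,R12,R7}
Open reservations: ['R10', 'R12', 'R7'] -> 3

Answer: 3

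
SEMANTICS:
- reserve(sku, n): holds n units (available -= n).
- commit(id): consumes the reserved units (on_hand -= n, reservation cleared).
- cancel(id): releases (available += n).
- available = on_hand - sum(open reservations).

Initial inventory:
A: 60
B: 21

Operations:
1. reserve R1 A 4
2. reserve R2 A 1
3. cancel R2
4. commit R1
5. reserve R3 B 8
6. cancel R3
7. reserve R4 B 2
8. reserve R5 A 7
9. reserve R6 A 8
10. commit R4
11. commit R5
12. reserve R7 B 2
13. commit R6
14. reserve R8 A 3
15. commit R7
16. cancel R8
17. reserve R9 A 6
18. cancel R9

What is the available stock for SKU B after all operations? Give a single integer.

Step 1: reserve R1 A 4 -> on_hand[A=60 B=21] avail[A=56 B=21] open={R1}
Step 2: reserve R2 A 1 -> on_hand[A=60 B=21] avail[A=55 B=21] open={R1,R2}
Step 3: cancel R2 -> on_hand[A=60 B=21] avail[A=56 B=21] open={R1}
Step 4: commit R1 -> on_hand[A=56 B=21] avail[A=56 B=21] open={}
Step 5: reserve R3 B 8 -> on_hand[A=56 B=21] avail[A=56 B=13] open={R3}
Step 6: cancel R3 -> on_hand[A=56 B=21] avail[A=56 B=21] open={}
Step 7: reserve R4 B 2 -> on_hand[A=56 B=21] avail[A=56 B=19] open={R4}
Step 8: reserve R5 A 7 -> on_hand[A=56 B=21] avail[A=49 B=19] open={R4,R5}
Step 9: reserve R6 A 8 -> on_hand[A=56 B=21] avail[A=41 B=19] open={R4,R5,R6}
Step 10: commit R4 -> on_hand[A=56 B=19] avail[A=41 B=19] open={R5,R6}
Step 11: commit R5 -> on_hand[A=49 B=19] avail[A=41 B=19] open={R6}
Step 12: reserve R7 B 2 -> on_hand[A=49 B=19] avail[A=41 B=17] open={R6,R7}
Step 13: commit R6 -> on_hand[A=41 B=19] avail[A=41 B=17] open={R7}
Step 14: reserve R8 A 3 -> on_hand[A=41 B=19] avail[A=38 B=17] open={R7,R8}
Step 15: commit R7 -> on_hand[A=41 B=17] avail[A=38 B=17] open={R8}
Step 16: cancel R8 -> on_hand[A=41 B=17] avail[A=41 B=17] open={}
Step 17: reserve R9 A 6 -> on_hand[A=41 B=17] avail[A=35 B=17] open={R9}
Step 18: cancel R9 -> on_hand[A=41 B=17] avail[A=41 B=17] open={}
Final available[B] = 17

Answer: 17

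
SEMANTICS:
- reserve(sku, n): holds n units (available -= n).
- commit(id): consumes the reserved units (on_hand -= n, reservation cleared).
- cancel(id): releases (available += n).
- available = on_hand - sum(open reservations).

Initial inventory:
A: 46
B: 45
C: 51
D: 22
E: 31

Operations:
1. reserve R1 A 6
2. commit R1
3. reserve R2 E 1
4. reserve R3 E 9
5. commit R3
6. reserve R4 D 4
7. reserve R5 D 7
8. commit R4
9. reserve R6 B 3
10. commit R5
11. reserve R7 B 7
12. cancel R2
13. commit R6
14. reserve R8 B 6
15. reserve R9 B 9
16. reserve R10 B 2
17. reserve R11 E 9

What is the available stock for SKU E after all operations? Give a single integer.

Step 1: reserve R1 A 6 -> on_hand[A=46 B=45 C=51 D=22 E=31] avail[A=40 B=45 C=51 D=22 E=31] open={R1}
Step 2: commit R1 -> on_hand[A=40 B=45 C=51 D=22 E=31] avail[A=40 B=45 C=51 D=22 E=31] open={}
Step 3: reserve R2 E 1 -> on_hand[A=40 B=45 C=51 D=22 E=31] avail[A=40 B=45 C=51 D=22 E=30] open={R2}
Step 4: reserve R3 E 9 -> on_hand[A=40 B=45 C=51 D=22 E=31] avail[A=40 B=45 C=51 D=22 E=21] open={R2,R3}
Step 5: commit R3 -> on_hand[A=40 B=45 C=51 D=22 E=22] avail[A=40 B=45 C=51 D=22 E=21] open={R2}
Step 6: reserve R4 D 4 -> on_hand[A=40 B=45 C=51 D=22 E=22] avail[A=40 B=45 C=51 D=18 E=21] open={R2,R4}
Step 7: reserve R5 D 7 -> on_hand[A=40 B=45 C=51 D=22 E=22] avail[A=40 B=45 C=51 D=11 E=21] open={R2,R4,R5}
Step 8: commit R4 -> on_hand[A=40 B=45 C=51 D=18 E=22] avail[A=40 B=45 C=51 D=11 E=21] open={R2,R5}
Step 9: reserve R6 B 3 -> on_hand[A=40 B=45 C=51 D=18 E=22] avail[A=40 B=42 C=51 D=11 E=21] open={R2,R5,R6}
Step 10: commit R5 -> on_hand[A=40 B=45 C=51 D=11 E=22] avail[A=40 B=42 C=51 D=11 E=21] open={R2,R6}
Step 11: reserve R7 B 7 -> on_hand[A=40 B=45 C=51 D=11 E=22] avail[A=40 B=35 C=51 D=11 E=21] open={R2,R6,R7}
Step 12: cancel R2 -> on_hand[A=40 B=45 C=51 D=11 E=22] avail[A=40 B=35 C=51 D=11 E=22] open={R6,R7}
Step 13: commit R6 -> on_hand[A=40 B=42 C=51 D=11 E=22] avail[A=40 B=35 C=51 D=11 E=22] open={R7}
Step 14: reserve R8 B 6 -> on_hand[A=40 B=42 C=51 D=11 E=22] avail[A=40 B=29 C=51 D=11 E=22] open={R7,R8}
Step 15: reserve R9 B 9 -> on_hand[A=40 B=42 C=51 D=11 E=22] avail[A=40 B=20 C=51 D=11 E=22] open={R7,R8,R9}
Step 16: reserve R10 B 2 -> on_hand[A=40 B=42 C=51 D=11 E=22] avail[A=40 B=18 C=51 D=11 E=22] open={R10,R7,R8,R9}
Step 17: reserve R11 E 9 -> on_hand[A=40 B=42 C=51 D=11 E=22] avail[A=40 B=18 C=51 D=11 E=13] open={R10,R11,R7,R8,R9}
Final available[E] = 13

Answer: 13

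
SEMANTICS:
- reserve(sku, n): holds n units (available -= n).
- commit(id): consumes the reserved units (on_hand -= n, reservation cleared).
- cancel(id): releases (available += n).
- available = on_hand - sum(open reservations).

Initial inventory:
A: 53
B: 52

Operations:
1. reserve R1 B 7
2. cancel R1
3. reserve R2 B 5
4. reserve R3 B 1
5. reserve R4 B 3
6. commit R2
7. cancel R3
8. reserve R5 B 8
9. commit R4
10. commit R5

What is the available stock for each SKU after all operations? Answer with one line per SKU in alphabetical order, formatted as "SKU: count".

Answer: A: 53
B: 36

Derivation:
Step 1: reserve R1 B 7 -> on_hand[A=53 B=52] avail[A=53 B=45] open={R1}
Step 2: cancel R1 -> on_hand[A=53 B=52] avail[A=53 B=52] open={}
Step 3: reserve R2 B 5 -> on_hand[A=53 B=52] avail[A=53 B=47] open={R2}
Step 4: reserve R3 B 1 -> on_hand[A=53 B=52] avail[A=53 B=46] open={R2,R3}
Step 5: reserve R4 B 3 -> on_hand[A=53 B=52] avail[A=53 B=43] open={R2,R3,R4}
Step 6: commit R2 -> on_hand[A=53 B=47] avail[A=53 B=43] open={R3,R4}
Step 7: cancel R3 -> on_hand[A=53 B=47] avail[A=53 B=44] open={R4}
Step 8: reserve R5 B 8 -> on_hand[A=53 B=47] avail[A=53 B=36] open={R4,R5}
Step 9: commit R4 -> on_hand[A=53 B=44] avail[A=53 B=36] open={R5}
Step 10: commit R5 -> on_hand[A=53 B=36] avail[A=53 B=36] open={}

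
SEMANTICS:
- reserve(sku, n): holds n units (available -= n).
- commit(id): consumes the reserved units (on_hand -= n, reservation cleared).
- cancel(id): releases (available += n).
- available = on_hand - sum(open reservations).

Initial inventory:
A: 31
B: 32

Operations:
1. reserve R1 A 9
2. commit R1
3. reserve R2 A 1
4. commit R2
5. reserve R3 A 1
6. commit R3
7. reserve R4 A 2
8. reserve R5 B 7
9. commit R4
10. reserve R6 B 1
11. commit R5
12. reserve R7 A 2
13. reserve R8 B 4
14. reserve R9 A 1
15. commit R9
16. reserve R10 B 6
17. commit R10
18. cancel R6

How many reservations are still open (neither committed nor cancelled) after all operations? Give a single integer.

Answer: 2

Derivation:
Step 1: reserve R1 A 9 -> on_hand[A=31 B=32] avail[A=22 B=32] open={R1}
Step 2: commit R1 -> on_hand[A=22 B=32] avail[A=22 B=32] open={}
Step 3: reserve R2 A 1 -> on_hand[A=22 B=32] avail[A=21 B=32] open={R2}
Step 4: commit R2 -> on_hand[A=21 B=32] avail[A=21 B=32] open={}
Step 5: reserve R3 A 1 -> on_hand[A=21 B=32] avail[A=20 B=32] open={R3}
Step 6: commit R3 -> on_hand[A=20 B=32] avail[A=20 B=32] open={}
Step 7: reserve R4 A 2 -> on_hand[A=20 B=32] avail[A=18 B=32] open={R4}
Step 8: reserve R5 B 7 -> on_hand[A=20 B=32] avail[A=18 B=25] open={R4,R5}
Step 9: commit R4 -> on_hand[A=18 B=32] avail[A=18 B=25] open={R5}
Step 10: reserve R6 B 1 -> on_hand[A=18 B=32] avail[A=18 B=24] open={R5,R6}
Step 11: commit R5 -> on_hand[A=18 B=25] avail[A=18 B=24] open={R6}
Step 12: reserve R7 A 2 -> on_hand[A=18 B=25] avail[A=16 B=24] open={R6,R7}
Step 13: reserve R8 B 4 -> on_hand[A=18 B=25] avail[A=16 B=20] open={R6,R7,R8}
Step 14: reserve R9 A 1 -> on_hand[A=18 B=25] avail[A=15 B=20] open={R6,R7,R8,R9}
Step 15: commit R9 -> on_hand[A=17 B=25] avail[A=15 B=20] open={R6,R7,R8}
Step 16: reserve R10 B 6 -> on_hand[A=17 B=25] avail[A=15 B=14] open={R10,R6,R7,R8}
Step 17: commit R10 -> on_hand[A=17 B=19] avail[A=15 B=14] open={R6,R7,R8}
Step 18: cancel R6 -> on_hand[A=17 B=19] avail[A=15 B=15] open={R7,R8}
Open reservations: ['R7', 'R8'] -> 2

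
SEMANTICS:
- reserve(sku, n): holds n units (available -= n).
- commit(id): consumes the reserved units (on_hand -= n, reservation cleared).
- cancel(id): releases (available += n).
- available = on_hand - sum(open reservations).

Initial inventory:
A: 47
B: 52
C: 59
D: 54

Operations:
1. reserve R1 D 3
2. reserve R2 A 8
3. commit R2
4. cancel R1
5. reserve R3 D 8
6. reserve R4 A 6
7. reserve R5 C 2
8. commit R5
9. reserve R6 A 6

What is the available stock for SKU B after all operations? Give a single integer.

Answer: 52

Derivation:
Step 1: reserve R1 D 3 -> on_hand[A=47 B=52 C=59 D=54] avail[A=47 B=52 C=59 D=51] open={R1}
Step 2: reserve R2 A 8 -> on_hand[A=47 B=52 C=59 D=54] avail[A=39 B=52 C=59 D=51] open={R1,R2}
Step 3: commit R2 -> on_hand[A=39 B=52 C=59 D=54] avail[A=39 B=52 C=59 D=51] open={R1}
Step 4: cancel R1 -> on_hand[A=39 B=52 C=59 D=54] avail[A=39 B=52 C=59 D=54] open={}
Step 5: reserve R3 D 8 -> on_hand[A=39 B=52 C=59 D=54] avail[A=39 B=52 C=59 D=46] open={R3}
Step 6: reserve R4 A 6 -> on_hand[A=39 B=52 C=59 D=54] avail[A=33 B=52 C=59 D=46] open={R3,R4}
Step 7: reserve R5 C 2 -> on_hand[A=39 B=52 C=59 D=54] avail[A=33 B=52 C=57 D=46] open={R3,R4,R5}
Step 8: commit R5 -> on_hand[A=39 B=52 C=57 D=54] avail[A=33 B=52 C=57 D=46] open={R3,R4}
Step 9: reserve R6 A 6 -> on_hand[A=39 B=52 C=57 D=54] avail[A=27 B=52 C=57 D=46] open={R3,R4,R6}
Final available[B] = 52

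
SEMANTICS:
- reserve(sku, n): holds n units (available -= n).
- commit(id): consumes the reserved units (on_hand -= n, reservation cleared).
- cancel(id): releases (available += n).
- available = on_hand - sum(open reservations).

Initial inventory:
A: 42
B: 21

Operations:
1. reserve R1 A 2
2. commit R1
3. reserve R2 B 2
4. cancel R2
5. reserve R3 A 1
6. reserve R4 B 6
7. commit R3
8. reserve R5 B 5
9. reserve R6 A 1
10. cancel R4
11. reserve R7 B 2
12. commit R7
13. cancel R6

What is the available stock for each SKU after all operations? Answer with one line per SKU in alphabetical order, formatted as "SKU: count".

Answer: A: 39
B: 14

Derivation:
Step 1: reserve R1 A 2 -> on_hand[A=42 B=21] avail[A=40 B=21] open={R1}
Step 2: commit R1 -> on_hand[A=40 B=21] avail[A=40 B=21] open={}
Step 3: reserve R2 B 2 -> on_hand[A=40 B=21] avail[A=40 B=19] open={R2}
Step 4: cancel R2 -> on_hand[A=40 B=21] avail[A=40 B=21] open={}
Step 5: reserve R3 A 1 -> on_hand[A=40 B=21] avail[A=39 B=21] open={R3}
Step 6: reserve R4 B 6 -> on_hand[A=40 B=21] avail[A=39 B=15] open={R3,R4}
Step 7: commit R3 -> on_hand[A=39 B=21] avail[A=39 B=15] open={R4}
Step 8: reserve R5 B 5 -> on_hand[A=39 B=21] avail[A=39 B=10] open={R4,R5}
Step 9: reserve R6 A 1 -> on_hand[A=39 B=21] avail[A=38 B=10] open={R4,R5,R6}
Step 10: cancel R4 -> on_hand[A=39 B=21] avail[A=38 B=16] open={R5,R6}
Step 11: reserve R7 B 2 -> on_hand[A=39 B=21] avail[A=38 B=14] open={R5,R6,R7}
Step 12: commit R7 -> on_hand[A=39 B=19] avail[A=38 B=14] open={R5,R6}
Step 13: cancel R6 -> on_hand[A=39 B=19] avail[A=39 B=14] open={R5}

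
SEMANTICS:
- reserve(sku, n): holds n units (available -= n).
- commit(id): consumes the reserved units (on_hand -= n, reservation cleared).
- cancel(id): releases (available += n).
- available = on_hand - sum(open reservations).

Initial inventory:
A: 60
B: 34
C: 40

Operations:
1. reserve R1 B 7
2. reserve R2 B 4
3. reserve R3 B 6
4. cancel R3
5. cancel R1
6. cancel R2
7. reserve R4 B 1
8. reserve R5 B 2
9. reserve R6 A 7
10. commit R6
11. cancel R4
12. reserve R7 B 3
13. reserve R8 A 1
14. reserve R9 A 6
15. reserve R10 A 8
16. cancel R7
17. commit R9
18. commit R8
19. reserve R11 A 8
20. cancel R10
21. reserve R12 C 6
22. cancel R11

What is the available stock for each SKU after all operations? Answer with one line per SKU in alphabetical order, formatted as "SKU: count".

Answer: A: 46
B: 32
C: 34

Derivation:
Step 1: reserve R1 B 7 -> on_hand[A=60 B=34 C=40] avail[A=60 B=27 C=40] open={R1}
Step 2: reserve R2 B 4 -> on_hand[A=60 B=34 C=40] avail[A=60 B=23 C=40] open={R1,R2}
Step 3: reserve R3 B 6 -> on_hand[A=60 B=34 C=40] avail[A=60 B=17 C=40] open={R1,R2,R3}
Step 4: cancel R3 -> on_hand[A=60 B=34 C=40] avail[A=60 B=23 C=40] open={R1,R2}
Step 5: cancel R1 -> on_hand[A=60 B=34 C=40] avail[A=60 B=30 C=40] open={R2}
Step 6: cancel R2 -> on_hand[A=60 B=34 C=40] avail[A=60 B=34 C=40] open={}
Step 7: reserve R4 B 1 -> on_hand[A=60 B=34 C=40] avail[A=60 B=33 C=40] open={R4}
Step 8: reserve R5 B 2 -> on_hand[A=60 B=34 C=40] avail[A=60 B=31 C=40] open={R4,R5}
Step 9: reserve R6 A 7 -> on_hand[A=60 B=34 C=40] avail[A=53 B=31 C=40] open={R4,R5,R6}
Step 10: commit R6 -> on_hand[A=53 B=34 C=40] avail[A=53 B=31 C=40] open={R4,R5}
Step 11: cancel R4 -> on_hand[A=53 B=34 C=40] avail[A=53 B=32 C=40] open={R5}
Step 12: reserve R7 B 3 -> on_hand[A=53 B=34 C=40] avail[A=53 B=29 C=40] open={R5,R7}
Step 13: reserve R8 A 1 -> on_hand[A=53 B=34 C=40] avail[A=52 B=29 C=40] open={R5,R7,R8}
Step 14: reserve R9 A 6 -> on_hand[A=53 B=34 C=40] avail[A=46 B=29 C=40] open={R5,R7,R8,R9}
Step 15: reserve R10 A 8 -> on_hand[A=53 B=34 C=40] avail[A=38 B=29 C=40] open={R10,R5,R7,R8,R9}
Step 16: cancel R7 -> on_hand[A=53 B=34 C=40] avail[A=38 B=32 C=40] open={R10,R5,R8,R9}
Step 17: commit R9 -> on_hand[A=47 B=34 C=40] avail[A=38 B=32 C=40] open={R10,R5,R8}
Step 18: commit R8 -> on_hand[A=46 B=34 C=40] avail[A=38 B=32 C=40] open={R10,R5}
Step 19: reserve R11 A 8 -> on_hand[A=46 B=34 C=40] avail[A=30 B=32 C=40] open={R10,R11,R5}
Step 20: cancel R10 -> on_hand[A=46 B=34 C=40] avail[A=38 B=32 C=40] open={R11,R5}
Step 21: reserve R12 C 6 -> on_hand[A=46 B=34 C=40] avail[A=38 B=32 C=34] open={R11,R12,R5}
Step 22: cancel R11 -> on_hand[A=46 B=34 C=40] avail[A=46 B=32 C=34] open={R12,R5}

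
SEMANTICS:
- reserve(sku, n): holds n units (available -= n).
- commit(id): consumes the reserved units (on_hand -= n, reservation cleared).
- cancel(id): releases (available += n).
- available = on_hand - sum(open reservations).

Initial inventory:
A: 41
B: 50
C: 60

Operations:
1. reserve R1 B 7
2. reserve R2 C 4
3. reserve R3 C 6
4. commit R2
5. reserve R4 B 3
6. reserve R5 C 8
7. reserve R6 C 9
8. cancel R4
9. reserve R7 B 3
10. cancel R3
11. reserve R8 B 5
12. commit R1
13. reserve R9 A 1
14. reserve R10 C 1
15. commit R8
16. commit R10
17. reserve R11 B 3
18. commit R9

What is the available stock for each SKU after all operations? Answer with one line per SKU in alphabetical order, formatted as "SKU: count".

Answer: A: 40
B: 32
C: 38

Derivation:
Step 1: reserve R1 B 7 -> on_hand[A=41 B=50 C=60] avail[A=41 B=43 C=60] open={R1}
Step 2: reserve R2 C 4 -> on_hand[A=41 B=50 C=60] avail[A=41 B=43 C=56] open={R1,R2}
Step 3: reserve R3 C 6 -> on_hand[A=41 B=50 C=60] avail[A=41 B=43 C=50] open={R1,R2,R3}
Step 4: commit R2 -> on_hand[A=41 B=50 C=56] avail[A=41 B=43 C=50] open={R1,R3}
Step 5: reserve R4 B 3 -> on_hand[A=41 B=50 C=56] avail[A=41 B=40 C=50] open={R1,R3,R4}
Step 6: reserve R5 C 8 -> on_hand[A=41 B=50 C=56] avail[A=41 B=40 C=42] open={R1,R3,R4,R5}
Step 7: reserve R6 C 9 -> on_hand[A=41 B=50 C=56] avail[A=41 B=40 C=33] open={R1,R3,R4,R5,R6}
Step 8: cancel R4 -> on_hand[A=41 B=50 C=56] avail[A=41 B=43 C=33] open={R1,R3,R5,R6}
Step 9: reserve R7 B 3 -> on_hand[A=41 B=50 C=56] avail[A=41 B=40 C=33] open={R1,R3,R5,R6,R7}
Step 10: cancel R3 -> on_hand[A=41 B=50 C=56] avail[A=41 B=40 C=39] open={R1,R5,R6,R7}
Step 11: reserve R8 B 5 -> on_hand[A=41 B=50 C=56] avail[A=41 B=35 C=39] open={R1,R5,R6,R7,R8}
Step 12: commit R1 -> on_hand[A=41 B=43 C=56] avail[A=41 B=35 C=39] open={R5,R6,R7,R8}
Step 13: reserve R9 A 1 -> on_hand[A=41 B=43 C=56] avail[A=40 B=35 C=39] open={R5,R6,R7,R8,R9}
Step 14: reserve R10 C 1 -> on_hand[A=41 B=43 C=56] avail[A=40 B=35 C=38] open={R10,R5,R6,R7,R8,R9}
Step 15: commit R8 -> on_hand[A=41 B=38 C=56] avail[A=40 B=35 C=38] open={R10,R5,R6,R7,R9}
Step 16: commit R10 -> on_hand[A=41 B=38 C=55] avail[A=40 B=35 C=38] open={R5,R6,R7,R9}
Step 17: reserve R11 B 3 -> on_hand[A=41 B=38 C=55] avail[A=40 B=32 C=38] open={R11,R5,R6,R7,R9}
Step 18: commit R9 -> on_hand[A=40 B=38 C=55] avail[A=40 B=32 C=38] open={R11,R5,R6,R7}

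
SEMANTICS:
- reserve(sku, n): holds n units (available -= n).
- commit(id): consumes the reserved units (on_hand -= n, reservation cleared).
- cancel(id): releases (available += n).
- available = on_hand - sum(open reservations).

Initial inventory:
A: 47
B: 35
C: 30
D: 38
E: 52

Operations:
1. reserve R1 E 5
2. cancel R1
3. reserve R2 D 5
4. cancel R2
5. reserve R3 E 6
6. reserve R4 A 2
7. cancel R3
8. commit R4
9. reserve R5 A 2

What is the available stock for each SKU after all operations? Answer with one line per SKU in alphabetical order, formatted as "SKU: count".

Answer: A: 43
B: 35
C: 30
D: 38
E: 52

Derivation:
Step 1: reserve R1 E 5 -> on_hand[A=47 B=35 C=30 D=38 E=52] avail[A=47 B=35 C=30 D=38 E=47] open={R1}
Step 2: cancel R1 -> on_hand[A=47 B=35 C=30 D=38 E=52] avail[A=47 B=35 C=30 D=38 E=52] open={}
Step 3: reserve R2 D 5 -> on_hand[A=47 B=35 C=30 D=38 E=52] avail[A=47 B=35 C=30 D=33 E=52] open={R2}
Step 4: cancel R2 -> on_hand[A=47 B=35 C=30 D=38 E=52] avail[A=47 B=35 C=30 D=38 E=52] open={}
Step 5: reserve R3 E 6 -> on_hand[A=47 B=35 C=30 D=38 E=52] avail[A=47 B=35 C=30 D=38 E=46] open={R3}
Step 6: reserve R4 A 2 -> on_hand[A=47 B=35 C=30 D=38 E=52] avail[A=45 B=35 C=30 D=38 E=46] open={R3,R4}
Step 7: cancel R3 -> on_hand[A=47 B=35 C=30 D=38 E=52] avail[A=45 B=35 C=30 D=38 E=52] open={R4}
Step 8: commit R4 -> on_hand[A=45 B=35 C=30 D=38 E=52] avail[A=45 B=35 C=30 D=38 E=52] open={}
Step 9: reserve R5 A 2 -> on_hand[A=45 B=35 C=30 D=38 E=52] avail[A=43 B=35 C=30 D=38 E=52] open={R5}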